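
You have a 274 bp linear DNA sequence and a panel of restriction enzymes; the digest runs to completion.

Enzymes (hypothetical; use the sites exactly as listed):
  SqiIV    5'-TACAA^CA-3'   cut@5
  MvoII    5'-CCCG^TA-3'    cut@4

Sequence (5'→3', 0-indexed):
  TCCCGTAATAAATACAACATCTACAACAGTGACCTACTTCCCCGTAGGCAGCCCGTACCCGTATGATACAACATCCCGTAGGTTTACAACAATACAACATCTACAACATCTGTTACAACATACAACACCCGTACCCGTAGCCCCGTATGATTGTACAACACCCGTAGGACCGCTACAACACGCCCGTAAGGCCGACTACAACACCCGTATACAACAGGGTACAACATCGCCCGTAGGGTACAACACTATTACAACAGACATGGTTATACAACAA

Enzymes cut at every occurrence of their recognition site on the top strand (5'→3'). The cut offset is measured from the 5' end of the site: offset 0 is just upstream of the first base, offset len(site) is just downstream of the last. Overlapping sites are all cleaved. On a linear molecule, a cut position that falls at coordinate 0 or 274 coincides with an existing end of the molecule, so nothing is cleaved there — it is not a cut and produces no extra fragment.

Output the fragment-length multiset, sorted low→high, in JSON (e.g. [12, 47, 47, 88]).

[3,5,6,6,6,6,6,7,7,7,8,8,8,9,9,9,10,10,10,11,11,11,12,12,13,14,15,17,18]

Site scan:
  SqiIV TACAACA/5: at [12, 21, 66, 84, 92, 101, 113, 120, 153, 173, 196, 209, 219, 238, 249, 266] ⇒ [17, 26, 71, 89, 97, 106, 118, 125, 158, 178, 201, 214, 224, 243, 254, 271]
  MvoII CCCGTA/4: at [1, 40, 51, 57, 74, 127, 133, 141, 160, 182, 203, 229] ⇒ [5, 44, 55, 61, 78, 131, 137, 145, 164, 186, 207, 233]

Pooled cuts: [5, 17, 26, 44, 55, 61, 71, 78, 89, 97, 106, 118, 125, 131, 137, 145, 158, 164, 178, 186, 201, 207, 214, 224, 233, 243, 254, 271]

Fragments:
  [0,5): 5 bp
  [5,17): 12 bp
  [17,26): 9 bp
  [26,44): 18 bp
  [44,55): 11 bp
  [55,61): 6 bp
  [61,71): 10 bp
  [71,78): 7 bp
  [78,89): 11 bp
  [89,97): 8 bp
  [97,106): 9 bp
  [106,118): 12 bp
  [118,125): 7 bp
  [125,131): 6 bp
  [131,137): 6 bp
  [137,145): 8 bp
  [145,158): 13 bp
  [158,164): 6 bp
  [164,178): 14 bp
  [178,186): 8 bp
  [186,201): 15 bp
  [201,207): 6 bp
  [207,214): 7 bp
  [214,224): 10 bp
  [224,233): 9 bp
  [233,243): 10 bp
  [243,254): 11 bp
  [254,271): 17 bp
  [271,274): 3 bp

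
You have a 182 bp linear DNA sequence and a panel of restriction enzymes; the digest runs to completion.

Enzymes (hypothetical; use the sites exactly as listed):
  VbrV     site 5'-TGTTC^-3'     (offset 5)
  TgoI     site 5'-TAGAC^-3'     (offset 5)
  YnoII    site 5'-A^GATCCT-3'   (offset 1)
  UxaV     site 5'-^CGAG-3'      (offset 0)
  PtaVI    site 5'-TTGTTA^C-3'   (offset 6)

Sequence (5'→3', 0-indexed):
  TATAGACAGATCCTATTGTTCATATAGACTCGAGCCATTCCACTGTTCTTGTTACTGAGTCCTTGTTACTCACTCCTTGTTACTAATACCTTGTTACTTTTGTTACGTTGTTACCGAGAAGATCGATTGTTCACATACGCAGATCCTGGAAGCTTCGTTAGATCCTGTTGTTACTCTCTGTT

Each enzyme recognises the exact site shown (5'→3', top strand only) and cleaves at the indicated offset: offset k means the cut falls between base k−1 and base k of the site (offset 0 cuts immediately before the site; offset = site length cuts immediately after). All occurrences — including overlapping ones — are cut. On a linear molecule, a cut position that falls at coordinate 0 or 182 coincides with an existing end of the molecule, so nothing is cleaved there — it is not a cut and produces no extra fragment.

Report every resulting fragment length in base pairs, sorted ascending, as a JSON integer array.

Site scan:
  VbrV TGTTC/5: at [16, 43, 127] ⇒ [21, 48, 132]
  TgoI TAGAC/5: at [2, 24] ⇒ [7, 29]
  YnoII AGATCCT/1: at [7, 140, 159] ⇒ [8, 141, 160]
  UxaV CGAG/0: at [30, 114] ⇒ [30, 114]
  PtaVI TTGTTAC/6: at [48, 62, 76, 90, 99, 107, 167] ⇒ [54, 68, 82, 96, 105, 113, 173]

All cut coordinates (distinct, sorted): [7, 8, 21, 29, 30, 48, 54, 68, 82, 96, 105, 113, 114, 132, 141, 160, 173]

Fragments:
  [0,7): 7 bp
  [7,8): 1 bp
  [8,21): 13 bp
  [21,29): 8 bp
  [29,30): 1 bp
  [30,48): 18 bp
  [48,54): 6 bp
  [54,68): 14 bp
  [68,82): 14 bp
  [82,96): 14 bp
  [96,105): 9 bp
  [105,113): 8 bp
  [113,114): 1 bp
  [114,132): 18 bp
  [132,141): 9 bp
  [141,160): 19 bp
  [160,173): 13 bp
  [173,182): 9 bp

[1,1,1,6,7,8,8,9,9,9,13,13,14,14,14,18,18,19]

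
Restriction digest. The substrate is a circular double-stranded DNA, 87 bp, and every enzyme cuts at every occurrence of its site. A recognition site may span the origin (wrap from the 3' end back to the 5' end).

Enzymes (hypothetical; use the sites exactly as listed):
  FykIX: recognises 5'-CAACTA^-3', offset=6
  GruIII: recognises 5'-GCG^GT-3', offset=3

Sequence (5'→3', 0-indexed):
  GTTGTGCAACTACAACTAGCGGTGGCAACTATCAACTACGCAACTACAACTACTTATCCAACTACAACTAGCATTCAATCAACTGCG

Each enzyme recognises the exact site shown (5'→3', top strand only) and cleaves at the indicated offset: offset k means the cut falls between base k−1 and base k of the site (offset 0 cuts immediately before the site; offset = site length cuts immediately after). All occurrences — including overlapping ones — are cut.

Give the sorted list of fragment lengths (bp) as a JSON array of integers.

[3,6,6,6,7,8,10,12,12,17]

Site scan:
  FykIX (CAACTA, off=6): starts [6, 12, 25, 32, 40, 46, 58, 64] → cuts [12, 18, 31, 38, 46, 52, 64, 70]
  GruIII (GCGGT, off=3): starts [18, 84] → cuts [0, 21]

Pooled cuts: [0, 12, 18, 21, 31, 38, 46, 52, 64, 70]

Fragments:
  0→12: 12 bp
  12→18: 6 bp
  18→21: 3 bp
  21→31: 10 bp
  31→38: 7 bp
  38→46: 8 bp
  46→52: 6 bp
  52→64: 12 bp
  64→70: 6 bp
  70→0 (wrap): 87-70+0 = 17 bp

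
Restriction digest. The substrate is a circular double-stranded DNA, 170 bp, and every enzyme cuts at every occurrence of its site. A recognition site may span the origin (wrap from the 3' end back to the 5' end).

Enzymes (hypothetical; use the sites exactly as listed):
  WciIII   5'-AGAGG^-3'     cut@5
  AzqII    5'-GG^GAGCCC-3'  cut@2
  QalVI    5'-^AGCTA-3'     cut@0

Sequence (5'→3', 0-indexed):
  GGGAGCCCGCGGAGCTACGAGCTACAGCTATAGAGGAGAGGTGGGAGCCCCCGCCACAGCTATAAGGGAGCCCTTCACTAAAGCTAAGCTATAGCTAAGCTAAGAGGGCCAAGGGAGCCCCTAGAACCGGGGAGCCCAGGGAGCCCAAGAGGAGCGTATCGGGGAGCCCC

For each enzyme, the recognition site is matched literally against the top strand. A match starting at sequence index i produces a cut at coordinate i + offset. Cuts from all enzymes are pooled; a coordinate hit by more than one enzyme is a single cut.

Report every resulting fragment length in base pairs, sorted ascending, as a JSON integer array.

[3,5,5,5,6,6,7,7,9,9,10,10,10,11,11,12,13,14,17]

Scan for sites:
  WciIII AGAGG/5: at [31, 36, 102, 147] ⇒ [36, 41, 107, 152]
  AzqII GGGAGCCC/2: at [0, 42, 65, 112, 129, 138, 161] ⇒ [2, 44, 67, 114, 131, 140, 163]
  QalVI AGCTA/0: at [12, 19, 25, 57, 81, 86, 92, 97] ⇒ [12, 19, 25, 57, 81, 86, 92, 97]

All cut coordinates (distinct, sorted): [2, 12, 19, 25, 36, 41, 44, 57, 67, 81, 86, 92, 97, 107, 114, 131, 140, 152, 163]

Fragments:
  2→12: 10 bp
  12→19: 7 bp
  19→25: 6 bp
  25→36: 11 bp
  36→41: 5 bp
  41→44: 3 bp
  44→57: 13 bp
  57→67: 10 bp
  67→81: 14 bp
  81→86: 5 bp
  86→92: 6 bp
  92→97: 5 bp
  97→107: 10 bp
  107→114: 7 bp
  114→131: 17 bp
  131→140: 9 bp
  140→152: 12 bp
  152→163: 11 bp
  163→2 (wrap): 170-163+2 = 9 bp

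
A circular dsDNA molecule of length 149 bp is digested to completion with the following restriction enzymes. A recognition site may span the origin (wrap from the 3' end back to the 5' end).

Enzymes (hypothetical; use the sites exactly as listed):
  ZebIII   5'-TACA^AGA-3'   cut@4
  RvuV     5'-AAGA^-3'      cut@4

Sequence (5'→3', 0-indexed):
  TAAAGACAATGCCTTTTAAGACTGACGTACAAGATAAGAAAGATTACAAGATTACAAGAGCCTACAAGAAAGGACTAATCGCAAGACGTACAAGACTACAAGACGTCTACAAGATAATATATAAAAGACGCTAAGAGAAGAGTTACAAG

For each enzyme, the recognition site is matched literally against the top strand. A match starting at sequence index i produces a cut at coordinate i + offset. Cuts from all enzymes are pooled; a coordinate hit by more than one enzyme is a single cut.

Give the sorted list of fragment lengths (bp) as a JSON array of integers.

[3,3,3,3,3,3,3,4,5,5,5,5,5,6,7,8,8,10,14,14,15,17]

Per-enzyme occurrences:
  ZebIII (TACAAGA, off=4): starts [27, 44, 52, 62, 88, 96, 107] → cuts [31, 48, 56, 66, 92, 100, 111]
  RvuV (AAGA, off=4): starts [2, 17, 30, 35, 39, 47, 55, 65, 82, 91, 99, 110, 124, 132, 137] → cuts [6, 21, 34, 39, 43, 51, 59, 69, 86, 95, 103, 114, 128, 136, 141]

All cut coordinates (distinct, sorted): [6, 21, 31, 34, 39, 43, 48, 51, 56, 59, 66, 69, 86, 92, 95, 100, 103, 111, 114, 128, 136, 141]

Fragment lengths:
  6→21: 15 bp
  21→31: 10 bp
  31→34: 3 bp
  34→39: 5 bp
  39→43: 4 bp
  43→48: 5 bp
  48→51: 3 bp
  51→56: 5 bp
  56→59: 3 bp
  59→66: 7 bp
  66→69: 3 bp
  69→86: 17 bp
  86→92: 6 bp
  92→95: 3 bp
  95→100: 5 bp
  100→103: 3 bp
  103→111: 8 bp
  111→114: 3 bp
  114→128: 14 bp
  128→136: 8 bp
  136→141: 5 bp
  141→6 (wrap): 149-141+6 = 14 bp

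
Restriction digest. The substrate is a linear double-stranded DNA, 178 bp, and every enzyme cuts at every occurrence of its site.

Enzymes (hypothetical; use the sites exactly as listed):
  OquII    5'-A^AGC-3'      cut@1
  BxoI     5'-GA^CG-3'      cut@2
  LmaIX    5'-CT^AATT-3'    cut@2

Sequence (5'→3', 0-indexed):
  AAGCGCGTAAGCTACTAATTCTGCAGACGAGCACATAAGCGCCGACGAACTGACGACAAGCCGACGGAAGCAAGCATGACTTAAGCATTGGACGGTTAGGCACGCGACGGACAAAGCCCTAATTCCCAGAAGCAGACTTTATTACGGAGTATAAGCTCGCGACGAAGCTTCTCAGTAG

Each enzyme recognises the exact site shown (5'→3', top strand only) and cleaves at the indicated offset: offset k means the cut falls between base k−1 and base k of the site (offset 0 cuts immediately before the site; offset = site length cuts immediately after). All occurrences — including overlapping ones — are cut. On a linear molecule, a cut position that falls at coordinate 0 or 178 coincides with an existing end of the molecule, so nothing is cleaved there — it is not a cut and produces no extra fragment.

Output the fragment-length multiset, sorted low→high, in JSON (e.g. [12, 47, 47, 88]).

Per-enzyme occurrences:
  OquII (AAGC, off=1): starts [0, 8, 36, 57, 67, 71, 82, 113, 129, 152, 164] → cuts [1, 9, 37, 58, 68, 72, 83, 114, 130, 153, 165]
  BxoI (GACG, off=2): starts [25, 43, 51, 62, 90, 105, 160] → cuts [27, 45, 53, 64, 92, 107, 162]
  LmaIX (CTAATT, off=2): starts [14, 118] → cuts [16, 120]

Pooled cuts: [1, 9, 16, 27, 37, 45, 53, 58, 64, 68, 72, 83, 92, 107, 114, 120, 130, 153, 162, 165]

Fragment lengths:
  [0,1): 1 bp
  [1,9): 8 bp
  [9,16): 7 bp
  [16,27): 11 bp
  [27,37): 10 bp
  [37,45): 8 bp
  [45,53): 8 bp
  [53,58): 5 bp
  [58,64): 6 bp
  [64,68): 4 bp
  [68,72): 4 bp
  [72,83): 11 bp
  [83,92): 9 bp
  [92,107): 15 bp
  [107,114): 7 bp
  [114,120): 6 bp
  [120,130): 10 bp
  [130,153): 23 bp
  [153,162): 9 bp
  [162,165): 3 bp
  [165,178): 13 bp

[1,3,4,4,5,6,6,7,7,8,8,8,9,9,10,10,11,11,13,15,23]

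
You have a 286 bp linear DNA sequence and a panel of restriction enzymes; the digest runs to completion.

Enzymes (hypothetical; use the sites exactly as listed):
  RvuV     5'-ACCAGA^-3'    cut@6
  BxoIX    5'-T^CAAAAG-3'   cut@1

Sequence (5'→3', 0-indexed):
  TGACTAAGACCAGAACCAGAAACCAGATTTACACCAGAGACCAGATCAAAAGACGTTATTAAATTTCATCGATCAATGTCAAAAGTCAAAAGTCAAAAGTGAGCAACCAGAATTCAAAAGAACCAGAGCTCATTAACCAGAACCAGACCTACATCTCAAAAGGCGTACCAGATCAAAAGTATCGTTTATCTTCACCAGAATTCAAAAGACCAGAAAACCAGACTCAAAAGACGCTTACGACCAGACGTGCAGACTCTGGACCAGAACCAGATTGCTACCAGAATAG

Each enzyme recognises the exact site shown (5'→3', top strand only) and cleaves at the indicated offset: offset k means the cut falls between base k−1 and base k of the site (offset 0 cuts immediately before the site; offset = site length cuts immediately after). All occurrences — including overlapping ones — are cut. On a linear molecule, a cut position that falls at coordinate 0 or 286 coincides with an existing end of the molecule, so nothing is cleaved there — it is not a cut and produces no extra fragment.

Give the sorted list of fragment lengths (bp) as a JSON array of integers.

Per-enzyme occurrences:
  RvuV ACCAGA/6: at [8, 14, 21, 32, 39, 105, 121, 135, 141, 166, 193, 208, 216, 239, 259, 265, 276] ⇒ [14, 20, 27, 38, 45, 111, 127, 141, 147, 172, 199, 214, 222, 245, 265, 271, 282]
  BxoIX TCAAAAG/1: at [45, 78, 85, 92, 113, 155, 172, 201, 223] ⇒ [46, 79, 86, 93, 114, 156, 173, 202, 224]

All cut coordinates (distinct, sorted): [14, 20, 27, 38, 45, 46, 79, 86, 93, 111, 114, 127, 141, 147, 156, 172, 173, 199, 202, 214, 222, 224, 245, 265, 271, 282]

Fragment lengths:
  [0,14): 14 bp
  [14,20): 6 bp
  [20,27): 7 bp
  [27,38): 11 bp
  [38,45): 7 bp
  [45,46): 1 bp
  [46,79): 33 bp
  [79,86): 7 bp
  [86,93): 7 bp
  [93,111): 18 bp
  [111,114): 3 bp
  [114,127): 13 bp
  [127,141): 14 bp
  [141,147): 6 bp
  [147,156): 9 bp
  [156,172): 16 bp
  [172,173): 1 bp
  [173,199): 26 bp
  [199,202): 3 bp
  [202,214): 12 bp
  [214,222): 8 bp
  [222,224): 2 bp
  [224,245): 21 bp
  [245,265): 20 bp
  [265,271): 6 bp
  [271,282): 11 bp
  [282,286): 4 bp

[1,1,2,3,3,4,6,6,6,7,7,7,7,8,9,11,11,12,13,14,14,16,18,20,21,26,33]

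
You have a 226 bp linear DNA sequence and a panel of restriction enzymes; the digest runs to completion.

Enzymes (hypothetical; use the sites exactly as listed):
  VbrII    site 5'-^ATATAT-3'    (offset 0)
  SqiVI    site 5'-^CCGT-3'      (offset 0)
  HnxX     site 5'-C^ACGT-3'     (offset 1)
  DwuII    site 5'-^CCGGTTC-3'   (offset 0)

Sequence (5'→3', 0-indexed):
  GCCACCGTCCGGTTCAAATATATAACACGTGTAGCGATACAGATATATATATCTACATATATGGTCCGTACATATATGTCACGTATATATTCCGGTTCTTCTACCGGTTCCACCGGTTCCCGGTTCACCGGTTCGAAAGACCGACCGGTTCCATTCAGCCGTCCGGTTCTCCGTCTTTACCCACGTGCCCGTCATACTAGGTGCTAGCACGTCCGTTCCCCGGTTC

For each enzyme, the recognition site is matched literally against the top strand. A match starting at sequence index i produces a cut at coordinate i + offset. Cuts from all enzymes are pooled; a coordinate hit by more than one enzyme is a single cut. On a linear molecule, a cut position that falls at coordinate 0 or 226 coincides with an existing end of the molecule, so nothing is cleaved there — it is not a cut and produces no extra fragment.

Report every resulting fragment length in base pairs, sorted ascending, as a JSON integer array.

Site scan:
  VbrII (ATATAT, off=0): starts [17, 42, 44, 46, 56, 71, 84] → cuts [17, 42, 44, 46, 56, 71, 84]
  SqiVI (CCGT, off=0): starts [4, 65, 158, 170, 188, 212] → cuts [4, 65, 158, 170, 188, 212]
  HnxX (CACGT, off=1): starts [25, 79, 181, 207] → cuts [26, 80, 182, 208]
  DwuII (CCGGTTC, off=0): starts [8, 91, 103, 112, 119, 127, 144, 162, 219] → cuts [8, 91, 103, 112, 119, 127, 144, 162, 219]

All cut coordinates (distinct, sorted): [4, 8, 17, 26, 42, 44, 46, 56, 65, 71, 80, 84, 91, 103, 112, 119, 127, 144, 158, 162, 170, 182, 188, 208, 212, 219]

Fragment lengths:
  [0,4): 4 bp
  [4,8): 4 bp
  [8,17): 9 bp
  [17,26): 9 bp
  [26,42): 16 bp
  [42,44): 2 bp
  [44,46): 2 bp
  [46,56): 10 bp
  [56,65): 9 bp
  [65,71): 6 bp
  [71,80): 9 bp
  [80,84): 4 bp
  [84,91): 7 bp
  [91,103): 12 bp
  [103,112): 9 bp
  [112,119): 7 bp
  [119,127): 8 bp
  [127,144): 17 bp
  [144,158): 14 bp
  [158,162): 4 bp
  [162,170): 8 bp
  [170,182): 12 bp
  [182,188): 6 bp
  [188,208): 20 bp
  [208,212): 4 bp
  [212,219): 7 bp
  [219,226): 7 bp

[2,2,4,4,4,4,4,6,6,7,7,7,7,8,8,9,9,9,9,9,10,12,12,14,16,17,20]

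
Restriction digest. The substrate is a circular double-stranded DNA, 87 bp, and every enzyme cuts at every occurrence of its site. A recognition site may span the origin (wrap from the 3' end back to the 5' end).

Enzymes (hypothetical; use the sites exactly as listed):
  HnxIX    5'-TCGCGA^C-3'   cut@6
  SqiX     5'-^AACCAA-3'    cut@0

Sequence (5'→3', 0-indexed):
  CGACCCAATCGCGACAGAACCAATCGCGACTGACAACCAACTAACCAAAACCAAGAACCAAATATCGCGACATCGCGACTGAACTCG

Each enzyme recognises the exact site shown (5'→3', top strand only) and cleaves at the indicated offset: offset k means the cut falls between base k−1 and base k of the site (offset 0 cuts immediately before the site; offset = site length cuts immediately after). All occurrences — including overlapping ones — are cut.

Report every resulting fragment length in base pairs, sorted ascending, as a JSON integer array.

Scan for sites:
  HnxIX (TCGCGAC, off=6): starts [8, 23, 64, 72, 84] → cuts [3, 14, 29, 70, 78]
  SqiX (AACCAA, off=0): starts [17, 34, 42, 48, 55] → cuts [17, 34, 42, 48, 55]

Pooled cuts: [3, 14, 17, 29, 34, 42, 48, 55, 70, 78]

Fragment lengths:
  3→14: 11 bp
  14→17: 3 bp
  17→29: 12 bp
  29→34: 5 bp
  34→42: 8 bp
  42→48: 6 bp
  48→55: 7 bp
  55→70: 15 bp
  70→78: 8 bp
  78→3 (wrap): 87-78+3 = 12 bp

[3,5,6,7,8,8,11,12,12,15]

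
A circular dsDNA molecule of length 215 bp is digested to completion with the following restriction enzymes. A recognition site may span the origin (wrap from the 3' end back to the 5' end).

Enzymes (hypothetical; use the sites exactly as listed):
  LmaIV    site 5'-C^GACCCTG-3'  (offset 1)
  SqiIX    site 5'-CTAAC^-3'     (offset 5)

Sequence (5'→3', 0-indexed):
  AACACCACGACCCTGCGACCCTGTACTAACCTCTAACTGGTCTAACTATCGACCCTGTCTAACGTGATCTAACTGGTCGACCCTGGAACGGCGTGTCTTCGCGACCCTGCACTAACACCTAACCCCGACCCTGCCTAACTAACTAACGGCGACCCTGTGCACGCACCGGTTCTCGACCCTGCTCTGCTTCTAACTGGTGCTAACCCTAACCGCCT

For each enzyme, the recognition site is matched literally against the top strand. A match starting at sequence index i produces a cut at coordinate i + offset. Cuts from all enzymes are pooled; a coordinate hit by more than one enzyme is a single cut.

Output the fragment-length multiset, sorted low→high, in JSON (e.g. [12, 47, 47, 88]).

[3,3,4,4,4,5,5,6,7,7,8,8,9,10,10,13,13,14,14,20,24,24]

Per-enzyme occurrences:
  LmaIV CGACCCTG/1: at [7, 15, 49, 77, 101, 125, 149, 173] ⇒ [8, 16, 50, 78, 102, 126, 150, 174]
  SqiIX CTAAC/5: at [25, 32, 41, 58, 68, 111, 118, 134, 138, 142, 189, 199, 205, 213] ⇒ [3, 30, 37, 46, 63, 73, 116, 123, 139, 143, 147, 194, 204, 210]

Pooled cuts: [3, 8, 16, 30, 37, 46, 50, 63, 73, 78, 102, 116, 123, 126, 139, 143, 147, 150, 174, 194, 204, 210]

Fragment lengths:
  3→8: 5 bp
  8→16: 8 bp
  16→30: 14 bp
  30→37: 7 bp
  37→46: 9 bp
  46→50: 4 bp
  50→63: 13 bp
  63→73: 10 bp
  73→78: 5 bp
  78→102: 24 bp
  102→116: 14 bp
  116→123: 7 bp
  123→126: 3 bp
  126→139: 13 bp
  139→143: 4 bp
  143→147: 4 bp
  147→150: 3 bp
  150→174: 24 bp
  174→194: 20 bp
  194→204: 10 bp
  204→210: 6 bp
  210→3 (wrap): 215-210+3 = 8 bp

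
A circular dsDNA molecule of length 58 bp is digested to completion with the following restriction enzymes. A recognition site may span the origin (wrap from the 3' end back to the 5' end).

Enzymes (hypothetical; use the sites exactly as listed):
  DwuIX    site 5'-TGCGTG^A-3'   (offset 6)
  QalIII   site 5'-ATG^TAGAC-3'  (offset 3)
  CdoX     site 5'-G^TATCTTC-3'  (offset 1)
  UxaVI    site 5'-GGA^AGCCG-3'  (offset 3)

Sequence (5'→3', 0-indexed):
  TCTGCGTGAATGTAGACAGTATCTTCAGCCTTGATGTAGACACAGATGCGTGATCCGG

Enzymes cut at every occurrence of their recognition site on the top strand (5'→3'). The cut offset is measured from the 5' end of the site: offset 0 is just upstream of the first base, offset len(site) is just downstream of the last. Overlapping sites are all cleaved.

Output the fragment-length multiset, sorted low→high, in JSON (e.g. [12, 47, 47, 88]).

Per-enzyme occurrences:
  DwuIX (TGCGTGA, off=6): starts [2, 46] → cuts [8, 52]
  QalIII (ATGTAGAC, off=3): starts [9, 33] → cuts [12, 36]
  CdoX (GTATCTTC, off=1): starts [18] → cuts [19]
  UxaVI (GGAAGCCG, off=3): no sites

All cut coordinates (distinct, sorted): [8, 12, 19, 36, 52]

Fragment lengths:
  8→12: 4 bp
  12→19: 7 bp
  19→36: 17 bp
  36→52: 16 bp
  52→8 (wrap): 58-52+8 = 14 bp

[4,7,14,16,17]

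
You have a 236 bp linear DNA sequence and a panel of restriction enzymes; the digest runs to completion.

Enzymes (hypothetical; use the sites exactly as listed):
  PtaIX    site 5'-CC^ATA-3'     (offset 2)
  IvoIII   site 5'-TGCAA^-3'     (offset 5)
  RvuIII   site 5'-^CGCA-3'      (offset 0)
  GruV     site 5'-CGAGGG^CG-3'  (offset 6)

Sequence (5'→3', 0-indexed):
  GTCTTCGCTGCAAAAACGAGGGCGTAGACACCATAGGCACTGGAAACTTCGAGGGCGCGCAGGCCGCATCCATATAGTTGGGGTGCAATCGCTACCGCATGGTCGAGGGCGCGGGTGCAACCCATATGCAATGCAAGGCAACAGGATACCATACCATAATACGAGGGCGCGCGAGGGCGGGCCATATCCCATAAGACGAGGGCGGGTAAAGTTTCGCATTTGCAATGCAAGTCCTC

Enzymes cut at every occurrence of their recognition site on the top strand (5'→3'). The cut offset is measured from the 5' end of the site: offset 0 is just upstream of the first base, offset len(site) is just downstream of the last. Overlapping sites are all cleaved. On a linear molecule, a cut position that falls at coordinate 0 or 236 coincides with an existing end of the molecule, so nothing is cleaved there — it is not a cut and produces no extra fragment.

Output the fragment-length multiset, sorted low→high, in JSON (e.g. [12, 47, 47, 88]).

Site scan:
  PtaIX CCATA/2: at [30, 69, 121, 148, 153, 181, 188] ⇒ [32, 71, 123, 150, 155, 183, 190]
  IvoIII TGCAA/5: at [8, 83, 115, 126, 131, 220, 225] ⇒ [13, 88, 120, 131, 136, 225, 230]
  RvuIII CGCA/0: at [57, 64, 95, 214] ⇒ [57, 64, 95, 214]
  GruV CGAGGGCG/6: at [16, 49, 103, 161, 171, 196] ⇒ [22, 55, 109, 167, 177, 202]

Pooled cuts: [13, 22, 32, 55, 57, 64, 71, 88, 95, 109, 120, 123, 131, 136, 150, 155, 167, 177, 183, 190, 202, 214, 225, 230]

Fragments:
  [0,13): 13 bp
  [13,22): 9 bp
  [22,32): 10 bp
  [32,55): 23 bp
  [55,57): 2 bp
  [57,64): 7 bp
  [64,71): 7 bp
  [71,88): 17 bp
  [88,95): 7 bp
  [95,109): 14 bp
  [109,120): 11 bp
  [120,123): 3 bp
  [123,131): 8 bp
  [131,136): 5 bp
  [136,150): 14 bp
  [150,155): 5 bp
  [155,167): 12 bp
  [167,177): 10 bp
  [177,183): 6 bp
  [183,190): 7 bp
  [190,202): 12 bp
  [202,214): 12 bp
  [214,225): 11 bp
  [225,230): 5 bp
  [230,236): 6 bp

[2,3,5,5,5,6,6,7,7,7,7,8,9,10,10,11,11,12,12,12,13,14,14,17,23]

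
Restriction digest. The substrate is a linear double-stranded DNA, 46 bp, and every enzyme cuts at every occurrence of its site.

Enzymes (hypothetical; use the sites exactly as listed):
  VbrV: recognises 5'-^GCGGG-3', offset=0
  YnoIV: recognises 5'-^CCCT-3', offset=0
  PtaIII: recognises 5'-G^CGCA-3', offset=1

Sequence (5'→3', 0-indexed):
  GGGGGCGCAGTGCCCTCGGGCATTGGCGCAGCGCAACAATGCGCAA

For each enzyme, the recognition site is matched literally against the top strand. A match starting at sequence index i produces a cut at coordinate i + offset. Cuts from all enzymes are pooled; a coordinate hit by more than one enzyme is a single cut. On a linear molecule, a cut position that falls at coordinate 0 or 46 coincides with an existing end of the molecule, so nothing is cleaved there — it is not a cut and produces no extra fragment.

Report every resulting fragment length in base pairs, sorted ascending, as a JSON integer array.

Site scan:
  VbrV (GCGGG, off=0): no sites
  YnoIV (CCCT, off=0): starts [12] → cuts [12]
  PtaIII (GCGCA, off=1): starts [4, 25, 30, 40] → cuts [5, 26, 31, 41]

Pooled cuts: [5, 12, 26, 31, 41]

Fragments:
  [0,5): 5 bp
  [5,12): 7 bp
  [12,26): 14 bp
  [26,31): 5 bp
  [31,41): 10 bp
  [41,46): 5 bp

[5,5,5,7,10,14]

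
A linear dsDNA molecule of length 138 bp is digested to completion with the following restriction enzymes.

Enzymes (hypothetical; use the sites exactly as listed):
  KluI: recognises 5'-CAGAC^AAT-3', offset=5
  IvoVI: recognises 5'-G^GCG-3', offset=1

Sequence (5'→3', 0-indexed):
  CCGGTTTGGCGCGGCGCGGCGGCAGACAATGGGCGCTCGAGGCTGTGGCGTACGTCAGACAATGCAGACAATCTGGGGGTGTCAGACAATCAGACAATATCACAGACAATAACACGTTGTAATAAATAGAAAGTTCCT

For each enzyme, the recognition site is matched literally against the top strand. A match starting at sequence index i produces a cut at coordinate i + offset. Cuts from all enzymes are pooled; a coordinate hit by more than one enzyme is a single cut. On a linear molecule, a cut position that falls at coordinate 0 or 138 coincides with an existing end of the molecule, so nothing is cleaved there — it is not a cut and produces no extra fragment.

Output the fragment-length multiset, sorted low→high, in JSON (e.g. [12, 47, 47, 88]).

Scan for sites:
  KluI CAGACAAT/5: at [22, 55, 64, 82, 90, 102] ⇒ [27, 60, 69, 87, 95, 107]
  IvoVI GGCG/1: at [7, 12, 17, 31, 46] ⇒ [8, 13, 18, 32, 47]

All cut coordinates (distinct, sorted): [8, 13, 18, 27, 32, 47, 60, 69, 87, 95, 107]

Fragments:
  [0,8): 8 bp
  [8,13): 5 bp
  [13,18): 5 bp
  [18,27): 9 bp
  [27,32): 5 bp
  [32,47): 15 bp
  [47,60): 13 bp
  [60,69): 9 bp
  [69,87): 18 bp
  [87,95): 8 bp
  [95,107): 12 bp
  [107,138): 31 bp

[5,5,5,8,8,9,9,12,13,15,18,31]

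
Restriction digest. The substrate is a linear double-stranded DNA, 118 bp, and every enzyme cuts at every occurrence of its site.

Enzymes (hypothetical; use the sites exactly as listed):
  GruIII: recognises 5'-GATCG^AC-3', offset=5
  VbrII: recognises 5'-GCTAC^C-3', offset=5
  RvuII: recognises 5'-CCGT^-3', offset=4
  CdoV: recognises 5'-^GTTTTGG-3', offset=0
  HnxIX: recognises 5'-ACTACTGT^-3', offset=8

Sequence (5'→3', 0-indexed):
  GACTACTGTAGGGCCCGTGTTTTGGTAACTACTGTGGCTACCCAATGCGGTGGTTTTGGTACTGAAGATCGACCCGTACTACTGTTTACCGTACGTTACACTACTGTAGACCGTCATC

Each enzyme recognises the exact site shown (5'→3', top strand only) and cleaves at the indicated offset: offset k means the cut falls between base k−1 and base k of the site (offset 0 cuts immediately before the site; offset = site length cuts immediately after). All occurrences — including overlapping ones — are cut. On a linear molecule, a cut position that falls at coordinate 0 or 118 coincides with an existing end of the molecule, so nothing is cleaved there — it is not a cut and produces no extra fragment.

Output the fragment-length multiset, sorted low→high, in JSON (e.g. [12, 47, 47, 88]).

Per-enzyme occurrences:
  GruIII GATCGAC/5: at [66] ⇒ [71]
  VbrII GCTACC/5: at [36] ⇒ [41]
  RvuII CCGT/4: at [14, 73, 88, 110] ⇒ [18, 77, 92, 114]
  CdoV GTTTTGG/0: at [18, 52] ⇒ [18, 52]
  HnxIX ACTACTGT/8: at [1, 27, 77, 99] ⇒ [9, 35, 85, 107]

All cut coordinates (distinct, sorted): [9, 18, 35, 41, 52, 71, 77, 85, 92, 107, 114]

Fragment lengths:
  [0,9): 9 bp
  [9,18): 9 bp
  [18,35): 17 bp
  [35,41): 6 bp
  [41,52): 11 bp
  [52,71): 19 bp
  [71,77): 6 bp
  [77,85): 8 bp
  [85,92): 7 bp
  [92,107): 15 bp
  [107,114): 7 bp
  [114,118): 4 bp

[4,6,6,7,7,8,9,9,11,15,17,19]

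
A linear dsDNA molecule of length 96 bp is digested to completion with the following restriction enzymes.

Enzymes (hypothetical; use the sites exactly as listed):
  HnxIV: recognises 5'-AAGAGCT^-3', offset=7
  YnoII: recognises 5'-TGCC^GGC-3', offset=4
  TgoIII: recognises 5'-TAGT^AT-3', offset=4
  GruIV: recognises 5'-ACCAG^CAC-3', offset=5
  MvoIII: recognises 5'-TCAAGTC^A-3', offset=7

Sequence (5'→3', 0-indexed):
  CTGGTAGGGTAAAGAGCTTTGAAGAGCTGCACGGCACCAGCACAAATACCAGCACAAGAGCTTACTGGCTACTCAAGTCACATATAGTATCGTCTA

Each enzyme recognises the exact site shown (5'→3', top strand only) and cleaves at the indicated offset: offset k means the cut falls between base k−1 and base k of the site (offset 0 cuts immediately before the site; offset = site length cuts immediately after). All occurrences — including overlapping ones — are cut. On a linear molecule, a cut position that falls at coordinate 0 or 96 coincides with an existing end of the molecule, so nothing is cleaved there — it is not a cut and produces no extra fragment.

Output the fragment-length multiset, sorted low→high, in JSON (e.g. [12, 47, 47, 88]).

Site scan:
  HnxIV AAGAGCT/7: at [11, 21, 55] ⇒ [18, 28, 62]
  YnoII (TGCCGGC, off=4): no sites
  TgoIII TAGTAT/4: at [84] ⇒ [88]
  GruIV ACCAGCAC/5: at [35, 47] ⇒ [40, 52]
  MvoIII TCAAGTCA/7: at [72] ⇒ [79]

All cut coordinates (distinct, sorted): [18, 28, 40, 52, 62, 79, 88]

Fragments:
  [0,18): 18 bp
  [18,28): 10 bp
  [28,40): 12 bp
  [40,52): 12 bp
  [52,62): 10 bp
  [62,79): 17 bp
  [79,88): 9 bp
  [88,96): 8 bp

[8,9,10,10,12,12,17,18]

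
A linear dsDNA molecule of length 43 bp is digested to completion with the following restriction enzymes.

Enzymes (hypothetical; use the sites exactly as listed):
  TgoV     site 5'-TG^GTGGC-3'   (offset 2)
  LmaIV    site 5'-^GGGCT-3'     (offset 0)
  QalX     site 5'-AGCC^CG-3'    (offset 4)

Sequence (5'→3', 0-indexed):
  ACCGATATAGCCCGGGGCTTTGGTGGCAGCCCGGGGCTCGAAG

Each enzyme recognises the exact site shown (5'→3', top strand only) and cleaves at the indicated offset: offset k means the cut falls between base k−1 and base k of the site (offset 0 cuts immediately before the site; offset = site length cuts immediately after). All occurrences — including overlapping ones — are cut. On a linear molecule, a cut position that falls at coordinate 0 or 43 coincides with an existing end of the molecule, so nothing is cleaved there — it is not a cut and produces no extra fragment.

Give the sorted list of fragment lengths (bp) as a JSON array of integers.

Per-enzyme occurrences:
  TgoV TGGTGGC/2: at [20] ⇒ [22]
  LmaIV GGGCT/0: at [14, 33] ⇒ [14, 33]
  QalX AGCCCG/4: at [8, 27] ⇒ [12, 31]

Pooled cuts: [12, 14, 22, 31, 33]

Fragments:
  [0,12): 12 bp
  [12,14): 2 bp
  [14,22): 8 bp
  [22,31): 9 bp
  [31,33): 2 bp
  [33,43): 10 bp

[2,2,8,9,10,12]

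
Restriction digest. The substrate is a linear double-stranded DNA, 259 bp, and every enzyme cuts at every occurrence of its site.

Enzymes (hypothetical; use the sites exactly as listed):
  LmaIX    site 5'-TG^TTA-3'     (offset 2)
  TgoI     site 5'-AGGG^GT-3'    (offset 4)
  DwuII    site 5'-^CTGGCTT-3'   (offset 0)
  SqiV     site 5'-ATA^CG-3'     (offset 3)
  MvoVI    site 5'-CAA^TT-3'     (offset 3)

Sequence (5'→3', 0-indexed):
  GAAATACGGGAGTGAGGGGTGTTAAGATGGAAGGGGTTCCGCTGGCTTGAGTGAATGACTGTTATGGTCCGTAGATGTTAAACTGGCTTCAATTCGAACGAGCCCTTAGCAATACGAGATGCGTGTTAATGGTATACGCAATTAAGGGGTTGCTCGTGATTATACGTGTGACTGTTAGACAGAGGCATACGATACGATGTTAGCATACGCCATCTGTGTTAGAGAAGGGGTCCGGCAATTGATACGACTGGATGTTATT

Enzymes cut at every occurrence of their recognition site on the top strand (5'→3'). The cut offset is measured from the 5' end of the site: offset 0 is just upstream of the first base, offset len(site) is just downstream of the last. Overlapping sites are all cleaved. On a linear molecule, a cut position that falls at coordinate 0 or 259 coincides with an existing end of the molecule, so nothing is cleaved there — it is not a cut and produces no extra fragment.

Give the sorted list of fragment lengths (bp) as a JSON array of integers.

[3,5,5,5,5,5,6,6,6,7,8,9,10,10,10,11,11,11,11,12,14,15,16,16,20,22]

Per-enzyme occurrences:
  LmaIX TGTTA/2: at [19, 59, 75, 123, 172, 197, 216, 252] ⇒ [21, 61, 77, 125, 174, 199, 218, 254]
  TgoI AGGGGT/4: at [14, 31, 144, 225] ⇒ [18, 35, 148, 229]
  DwuII CTGGCTT/0: at [41, 82] ⇒ [41, 82]
  SqiV ATACG/3: at [3, 111, 133, 161, 186, 191, 204, 241] ⇒ [6, 114, 136, 164, 189, 194, 207, 244]
  MvoVI CAATT/3: at [89, 138, 235] ⇒ [92, 141, 238]

Pooled cuts: [6, 18, 21, 35, 41, 61, 77, 82, 92, 114, 125, 136, 141, 148, 164, 174, 189, 194, 199, 207, 218, 229, 238, 244, 254]

Fragment lengths:
  [0,6): 6 bp
  [6,18): 12 bp
  [18,21): 3 bp
  [21,35): 14 bp
  [35,41): 6 bp
  [41,61): 20 bp
  [61,77): 16 bp
  [77,82): 5 bp
  [82,92): 10 bp
  [92,114): 22 bp
  [114,125): 11 bp
  [125,136): 11 bp
  [136,141): 5 bp
  [141,148): 7 bp
  [148,164): 16 bp
  [164,174): 10 bp
  [174,189): 15 bp
  [189,194): 5 bp
  [194,199): 5 bp
  [199,207): 8 bp
  [207,218): 11 bp
  [218,229): 11 bp
  [229,238): 9 bp
  [238,244): 6 bp
  [244,254): 10 bp
  [254,259): 5 bp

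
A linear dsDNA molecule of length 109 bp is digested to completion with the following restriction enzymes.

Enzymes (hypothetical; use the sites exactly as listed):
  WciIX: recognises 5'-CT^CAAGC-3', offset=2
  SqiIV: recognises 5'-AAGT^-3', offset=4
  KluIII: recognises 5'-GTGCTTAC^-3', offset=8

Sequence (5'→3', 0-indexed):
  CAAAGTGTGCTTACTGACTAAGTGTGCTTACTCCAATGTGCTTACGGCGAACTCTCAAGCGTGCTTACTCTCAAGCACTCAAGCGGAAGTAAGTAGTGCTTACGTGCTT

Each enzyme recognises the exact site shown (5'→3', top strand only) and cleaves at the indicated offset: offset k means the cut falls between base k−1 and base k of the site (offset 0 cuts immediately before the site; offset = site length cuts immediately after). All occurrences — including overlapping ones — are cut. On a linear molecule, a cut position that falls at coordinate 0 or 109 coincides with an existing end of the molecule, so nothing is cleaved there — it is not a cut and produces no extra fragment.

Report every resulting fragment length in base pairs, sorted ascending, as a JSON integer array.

[3,4,6,6,8,8,8,9,9,10,11,13,14]

Scan for sites:
  WciIX CTCAAGC/2: at [53, 69, 77] ⇒ [55, 71, 79]
  SqiIV AAGT/4: at [2, 19, 86, 90] ⇒ [6, 23, 90, 94]
  KluIII GTGCTTAC/8: at [6, 23, 37, 60, 95] ⇒ [14, 31, 45, 68, 103]

All cut coordinates (distinct, sorted): [6, 14, 23, 31, 45, 55, 68, 71, 79, 90, 94, 103]

Fragments:
  [0,6): 6 bp
  [6,14): 8 bp
  [14,23): 9 bp
  [23,31): 8 bp
  [31,45): 14 bp
  [45,55): 10 bp
  [55,68): 13 bp
  [68,71): 3 bp
  [71,79): 8 bp
  [79,90): 11 bp
  [90,94): 4 bp
  [94,103): 9 bp
  [103,109): 6 bp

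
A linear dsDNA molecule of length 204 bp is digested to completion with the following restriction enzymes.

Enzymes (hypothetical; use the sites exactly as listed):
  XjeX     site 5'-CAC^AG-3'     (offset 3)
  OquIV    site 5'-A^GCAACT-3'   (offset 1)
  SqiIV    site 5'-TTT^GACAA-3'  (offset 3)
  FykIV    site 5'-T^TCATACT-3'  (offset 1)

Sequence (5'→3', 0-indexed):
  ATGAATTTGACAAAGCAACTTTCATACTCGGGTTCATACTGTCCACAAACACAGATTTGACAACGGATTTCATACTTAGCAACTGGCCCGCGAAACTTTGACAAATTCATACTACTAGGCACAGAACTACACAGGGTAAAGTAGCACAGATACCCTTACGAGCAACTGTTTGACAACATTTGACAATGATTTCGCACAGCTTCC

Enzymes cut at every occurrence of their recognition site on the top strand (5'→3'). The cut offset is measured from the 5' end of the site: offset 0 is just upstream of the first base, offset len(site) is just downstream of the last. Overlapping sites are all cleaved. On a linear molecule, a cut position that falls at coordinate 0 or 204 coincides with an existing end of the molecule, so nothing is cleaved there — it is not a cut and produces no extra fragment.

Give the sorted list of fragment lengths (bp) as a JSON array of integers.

[6,6,7,7,7,8,9,10,10,10,11,12,14,15,16,16,19,21]

Per-enzyme occurrences:
  XjeX (CACAG, off=3): starts [49, 119, 129, 144, 194] → cuts [52, 122, 132, 147, 197]
  OquIV (AGCAACT, off=1): starts [13, 77, 160] → cuts [14, 78, 161]
  SqiIV (TTTGACAA, off=3): starts [5, 55, 96, 168, 178] → cuts [8, 58, 99, 171, 181]
  FykIV (TTCATACT, off=1): starts [20, 32, 68, 105] → cuts [21, 33, 69, 106]

Pooled cuts: [8, 14, 21, 33, 52, 58, 69, 78, 99, 106, 122, 132, 147, 161, 171, 181, 197]

Fragments:
  [0,8): 8 bp
  [8,14): 6 bp
  [14,21): 7 bp
  [21,33): 12 bp
  [33,52): 19 bp
  [52,58): 6 bp
  [58,69): 11 bp
  [69,78): 9 bp
  [78,99): 21 bp
  [99,106): 7 bp
  [106,122): 16 bp
  [122,132): 10 bp
  [132,147): 15 bp
  [147,161): 14 bp
  [161,171): 10 bp
  [171,181): 10 bp
  [181,197): 16 bp
  [197,204): 7 bp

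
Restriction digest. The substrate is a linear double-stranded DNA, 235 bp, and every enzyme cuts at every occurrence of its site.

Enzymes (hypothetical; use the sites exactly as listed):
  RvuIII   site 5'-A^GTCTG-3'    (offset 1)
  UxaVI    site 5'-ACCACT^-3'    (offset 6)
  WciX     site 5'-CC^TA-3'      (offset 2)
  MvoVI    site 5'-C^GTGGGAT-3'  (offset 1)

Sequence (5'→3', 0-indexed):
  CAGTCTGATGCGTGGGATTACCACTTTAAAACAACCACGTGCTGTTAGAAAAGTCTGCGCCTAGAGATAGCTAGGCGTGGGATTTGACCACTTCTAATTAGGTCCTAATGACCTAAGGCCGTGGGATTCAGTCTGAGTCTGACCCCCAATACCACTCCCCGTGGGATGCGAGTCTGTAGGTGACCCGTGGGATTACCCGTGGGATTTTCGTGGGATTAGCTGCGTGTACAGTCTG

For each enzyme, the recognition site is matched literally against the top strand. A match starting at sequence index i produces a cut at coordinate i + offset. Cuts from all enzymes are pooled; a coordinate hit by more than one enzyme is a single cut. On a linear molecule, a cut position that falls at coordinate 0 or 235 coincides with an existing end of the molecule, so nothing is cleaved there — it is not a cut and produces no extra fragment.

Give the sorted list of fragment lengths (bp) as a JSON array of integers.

Site scan:
  RvuIII (AGTCTG, off=1): starts [1, 51, 129, 135, 170, 229] → cuts [2, 52, 130, 136, 171, 230]
  UxaVI (ACCACT, off=6): starts [19, 86, 150] → cuts [25, 92, 156]
  WciX (CCTA, off=2): starts [59, 103, 111] → cuts [61, 105, 113]
  MvoVI (CGTGGGAT, off=1): starts [10, 75, 119, 159, 185, 197, 208] → cuts [11, 76, 120, 160, 186, 198, 209]

Pooled cuts: [2, 11, 25, 52, 61, 76, 92, 105, 113, 120, 130, 136, 156, 160, 171, 186, 198, 209, 230]

Fragment lengths:
  [0,2): 2 bp
  [2,11): 9 bp
  [11,25): 14 bp
  [25,52): 27 bp
  [52,61): 9 bp
  [61,76): 15 bp
  [76,92): 16 bp
  [92,105): 13 bp
  [105,113): 8 bp
  [113,120): 7 bp
  [120,130): 10 bp
  [130,136): 6 bp
  [136,156): 20 bp
  [156,160): 4 bp
  [160,171): 11 bp
  [171,186): 15 bp
  [186,198): 12 bp
  [198,209): 11 bp
  [209,230): 21 bp
  [230,235): 5 bp

[2,4,5,6,7,8,9,9,10,11,11,12,13,14,15,15,16,20,21,27]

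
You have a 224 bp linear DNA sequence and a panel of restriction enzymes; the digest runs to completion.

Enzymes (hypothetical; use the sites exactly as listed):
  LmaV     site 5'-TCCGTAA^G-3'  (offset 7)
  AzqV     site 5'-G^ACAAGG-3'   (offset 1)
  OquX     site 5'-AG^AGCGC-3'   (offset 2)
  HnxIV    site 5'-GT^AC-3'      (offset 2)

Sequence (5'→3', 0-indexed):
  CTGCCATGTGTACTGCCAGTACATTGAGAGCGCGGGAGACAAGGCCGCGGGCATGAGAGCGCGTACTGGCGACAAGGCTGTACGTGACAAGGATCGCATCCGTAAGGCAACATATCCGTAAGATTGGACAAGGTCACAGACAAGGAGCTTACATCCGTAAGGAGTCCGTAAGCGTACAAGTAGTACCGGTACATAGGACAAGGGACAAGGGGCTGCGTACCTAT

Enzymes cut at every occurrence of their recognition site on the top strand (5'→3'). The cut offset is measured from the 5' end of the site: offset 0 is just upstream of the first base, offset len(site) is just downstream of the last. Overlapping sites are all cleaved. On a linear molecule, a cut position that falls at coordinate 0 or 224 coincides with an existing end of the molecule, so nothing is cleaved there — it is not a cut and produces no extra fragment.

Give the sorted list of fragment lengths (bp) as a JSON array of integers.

Scan for sites:
  LmaV (TCCGTAAG, off=7): starts [98, 114, 153, 164] → cuts [105, 121, 160, 171]
  AzqV (GACAAGG, off=1): starts [37, 70, 85, 126, 138, 196, 203] → cuts [38, 71, 86, 127, 139, 197, 204]
  OquX (AGAGCGC, off=2): starts [26, 55] → cuts [28, 57]
  HnxIV (GTAC, off=2): starts [9, 18, 62, 79, 173, 182, 188, 216] → cuts [11, 20, 64, 81, 175, 184, 190, 218]

All cut coordinates (distinct, sorted): [11, 20, 28, 38, 57, 64, 71, 81, 86, 105, 121, 127, 139, 160, 171, 175, 184, 190, 197, 204, 218]

Fragments:
  [0,11): 11 bp
  [11,20): 9 bp
  [20,28): 8 bp
  [28,38): 10 bp
  [38,57): 19 bp
  [57,64): 7 bp
  [64,71): 7 bp
  [71,81): 10 bp
  [81,86): 5 bp
  [86,105): 19 bp
  [105,121): 16 bp
  [121,127): 6 bp
  [127,139): 12 bp
  [139,160): 21 bp
  [160,171): 11 bp
  [171,175): 4 bp
  [175,184): 9 bp
  [184,190): 6 bp
  [190,197): 7 bp
  [197,204): 7 bp
  [204,218): 14 bp
  [218,224): 6 bp

[4,5,6,6,6,7,7,7,7,8,9,9,10,10,11,11,12,14,16,19,19,21]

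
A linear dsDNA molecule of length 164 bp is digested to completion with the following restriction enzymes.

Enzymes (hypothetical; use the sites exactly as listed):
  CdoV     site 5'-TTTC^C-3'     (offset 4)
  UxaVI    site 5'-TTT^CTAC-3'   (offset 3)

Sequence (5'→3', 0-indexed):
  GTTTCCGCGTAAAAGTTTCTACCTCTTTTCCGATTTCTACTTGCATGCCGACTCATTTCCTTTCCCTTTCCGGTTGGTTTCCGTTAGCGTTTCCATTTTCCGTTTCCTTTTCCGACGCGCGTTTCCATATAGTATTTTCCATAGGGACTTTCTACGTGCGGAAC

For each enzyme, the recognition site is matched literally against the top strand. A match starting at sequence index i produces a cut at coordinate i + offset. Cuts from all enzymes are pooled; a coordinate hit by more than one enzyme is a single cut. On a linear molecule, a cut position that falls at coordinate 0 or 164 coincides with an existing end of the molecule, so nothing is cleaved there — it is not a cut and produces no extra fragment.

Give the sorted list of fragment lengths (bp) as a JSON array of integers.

Per-enzyme occurrences:
  CdoV TTTCC/4: at [1, 26, 55, 60, 66, 77, 89, 96, 102, 108, 121, 135] ⇒ [5, 30, 59, 64, 70, 81, 93, 100, 106, 112, 125, 139]
  UxaVI TTTCTAC/3: at [15, 33, 148] ⇒ [18, 36, 151]

All cut coordinates (distinct, sorted): [5, 18, 30, 36, 59, 64, 70, 81, 93, 100, 106, 112, 125, 139, 151]

Fragment lengths:
  [0,5): 5 bp
  [5,18): 13 bp
  [18,30): 12 bp
  [30,36): 6 bp
  [36,59): 23 bp
  [59,64): 5 bp
  [64,70): 6 bp
  [70,81): 11 bp
  [81,93): 12 bp
  [93,100): 7 bp
  [100,106): 6 bp
  [106,112): 6 bp
  [112,125): 13 bp
  [125,139): 14 bp
  [139,151): 12 bp
  [151,164): 13 bp

[5,5,6,6,6,6,7,11,12,12,12,13,13,13,14,23]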